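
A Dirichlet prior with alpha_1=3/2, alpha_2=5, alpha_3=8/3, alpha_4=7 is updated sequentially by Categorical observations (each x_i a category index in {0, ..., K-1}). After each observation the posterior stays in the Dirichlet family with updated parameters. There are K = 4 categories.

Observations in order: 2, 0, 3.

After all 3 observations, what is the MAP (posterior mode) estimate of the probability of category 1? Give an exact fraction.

24/91

obs 1: x=2 → posterior Dirichlet(3/2, 5, 11/3, 7)
obs 2: x=0 → posterior Dirichlet(5/2, 5, 11/3, 7)
obs 3: x=3 → posterior Dirichlet(5/2, 5, 11/3, 8)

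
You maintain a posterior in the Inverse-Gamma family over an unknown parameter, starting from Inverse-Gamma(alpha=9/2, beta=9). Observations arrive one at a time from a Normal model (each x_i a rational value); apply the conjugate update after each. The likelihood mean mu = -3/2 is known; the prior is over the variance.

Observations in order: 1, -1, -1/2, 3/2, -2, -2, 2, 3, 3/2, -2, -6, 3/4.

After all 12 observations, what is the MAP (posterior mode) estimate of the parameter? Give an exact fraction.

obs 1: x=1 → posterior Inverse-Gamma(5, 97/8)
obs 2: x=-1 → posterior Inverse-Gamma(11/2, 49/4)
obs 3: x=-1/2 → posterior Inverse-Gamma(6, 51/4)
obs 4: x=3/2 → posterior Inverse-Gamma(13/2, 69/4)
obs 5: x=-2 → posterior Inverse-Gamma(7, 139/8)
obs 6: x=-2 → posterior Inverse-Gamma(15/2, 35/2)
obs 7: x=2 → posterior Inverse-Gamma(8, 189/8)
obs 8: x=3 → posterior Inverse-Gamma(17/2, 135/4)
obs 9: x=3/2 → posterior Inverse-Gamma(9, 153/4)
obs 10: x=-2 → posterior Inverse-Gamma(19/2, 307/8)
obs 11: x=-6 → posterior Inverse-Gamma(10, 97/2)
obs 12: x=3/4 → posterior Inverse-Gamma(21/2, 1633/32)

71/16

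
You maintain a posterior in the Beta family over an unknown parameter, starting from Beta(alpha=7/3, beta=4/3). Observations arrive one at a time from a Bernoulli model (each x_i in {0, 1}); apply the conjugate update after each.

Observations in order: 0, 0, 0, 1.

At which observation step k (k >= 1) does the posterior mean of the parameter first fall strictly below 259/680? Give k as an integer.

obs 1: x=0 → posterior Beta(7/3, 7/3)
obs 2: x=0 → posterior Beta(7/3, 10/3)
obs 3: x=0 → posterior Beta(7/3, 13/3)
obs 4: x=1 → posterior Beta(10/3, 13/3)

k = 3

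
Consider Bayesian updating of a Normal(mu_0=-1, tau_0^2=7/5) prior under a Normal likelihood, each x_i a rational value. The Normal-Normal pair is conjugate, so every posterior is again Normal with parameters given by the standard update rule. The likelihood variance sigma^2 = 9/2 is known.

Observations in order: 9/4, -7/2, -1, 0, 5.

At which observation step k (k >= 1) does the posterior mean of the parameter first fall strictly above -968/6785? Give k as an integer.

obs 1: x=9/4 → posterior Normal(-27/118, 63/59)
obs 2: x=-7/2 → posterior Normal(-125/146, 63/73)
obs 3: x=-1 → posterior Normal(-51/58, 21/29)
obs 4: x=0 → posterior Normal(-153/202, 63/101)
obs 5: x=5 → posterior Normal(-13/230, 63/115)

k = 5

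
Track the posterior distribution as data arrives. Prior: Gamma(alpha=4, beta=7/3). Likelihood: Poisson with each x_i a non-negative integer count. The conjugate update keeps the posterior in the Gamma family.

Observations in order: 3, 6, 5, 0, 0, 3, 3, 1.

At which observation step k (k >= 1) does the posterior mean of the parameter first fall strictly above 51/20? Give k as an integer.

k = 2

obs 1: x=3 → posterior Gamma(7, 10/3)
obs 2: x=6 → posterior Gamma(13, 13/3)
obs 3: x=5 → posterior Gamma(18, 16/3)
obs 4: x=0 → posterior Gamma(18, 19/3)
obs 5: x=0 → posterior Gamma(18, 22/3)
obs 6: x=3 → posterior Gamma(21, 25/3)
obs 7: x=3 → posterior Gamma(24, 28/3)
obs 8: x=1 → posterior Gamma(25, 31/3)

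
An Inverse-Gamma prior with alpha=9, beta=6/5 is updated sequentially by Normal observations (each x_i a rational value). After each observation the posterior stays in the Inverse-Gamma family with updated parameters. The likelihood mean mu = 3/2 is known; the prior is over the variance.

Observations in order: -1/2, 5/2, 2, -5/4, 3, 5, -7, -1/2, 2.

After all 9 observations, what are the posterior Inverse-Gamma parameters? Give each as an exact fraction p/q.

obs 1: x=-1/2 → posterior Inverse-Gamma(19/2, 16/5)
obs 2: x=5/2 → posterior Inverse-Gamma(10, 37/10)
obs 3: x=2 → posterior Inverse-Gamma(21/2, 153/40)
obs 4: x=-5/4 → posterior Inverse-Gamma(11, 1217/160)
obs 5: x=3 → posterior Inverse-Gamma(23/2, 1397/160)
obs 6: x=5 → posterior Inverse-Gamma(12, 2377/160)
obs 7: x=-7 → posterior Inverse-Gamma(25/2, 8157/160)
obs 8: x=-1/2 → posterior Inverse-Gamma(13, 8477/160)
obs 9: x=2 → posterior Inverse-Gamma(27/2, 8497/160)

alpha=27/2, beta=8497/160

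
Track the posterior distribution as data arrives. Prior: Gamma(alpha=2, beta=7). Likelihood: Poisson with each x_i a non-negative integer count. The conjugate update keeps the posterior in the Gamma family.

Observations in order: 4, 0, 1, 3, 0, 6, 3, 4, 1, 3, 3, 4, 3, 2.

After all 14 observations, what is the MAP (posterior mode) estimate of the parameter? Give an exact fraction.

obs 1: x=4 → posterior Gamma(6, 8)
obs 2: x=0 → posterior Gamma(6, 9)
obs 3: x=1 → posterior Gamma(7, 10)
obs 4: x=3 → posterior Gamma(10, 11)
obs 5: x=0 → posterior Gamma(10, 12)
obs 6: x=6 → posterior Gamma(16, 13)
obs 7: x=3 → posterior Gamma(19, 14)
obs 8: x=4 → posterior Gamma(23, 15)
obs 9: x=1 → posterior Gamma(24, 16)
obs 10: x=3 → posterior Gamma(27, 17)
obs 11: x=3 → posterior Gamma(30, 18)
obs 12: x=4 → posterior Gamma(34, 19)
obs 13: x=3 → posterior Gamma(37, 20)
obs 14: x=2 → posterior Gamma(39, 21)

38/21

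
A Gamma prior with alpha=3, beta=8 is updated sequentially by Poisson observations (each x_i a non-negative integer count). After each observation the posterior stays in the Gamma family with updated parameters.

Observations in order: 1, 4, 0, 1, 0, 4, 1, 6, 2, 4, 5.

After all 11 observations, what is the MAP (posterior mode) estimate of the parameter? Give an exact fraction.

30/19

obs 1: x=1 → posterior Gamma(4, 9)
obs 2: x=4 → posterior Gamma(8, 10)
obs 3: x=0 → posterior Gamma(8, 11)
obs 4: x=1 → posterior Gamma(9, 12)
obs 5: x=0 → posterior Gamma(9, 13)
obs 6: x=4 → posterior Gamma(13, 14)
obs 7: x=1 → posterior Gamma(14, 15)
obs 8: x=6 → posterior Gamma(20, 16)
obs 9: x=2 → posterior Gamma(22, 17)
obs 10: x=4 → posterior Gamma(26, 18)
obs 11: x=5 → posterior Gamma(31, 19)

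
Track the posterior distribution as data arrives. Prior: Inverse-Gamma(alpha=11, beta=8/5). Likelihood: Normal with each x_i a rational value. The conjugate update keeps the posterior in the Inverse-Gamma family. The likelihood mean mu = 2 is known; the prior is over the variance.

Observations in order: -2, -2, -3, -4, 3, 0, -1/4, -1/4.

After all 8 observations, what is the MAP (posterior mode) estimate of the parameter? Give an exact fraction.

obs 1: x=-2 → posterior Inverse-Gamma(23/2, 48/5)
obs 2: x=-2 → posterior Inverse-Gamma(12, 88/5)
obs 3: x=-3 → posterior Inverse-Gamma(25/2, 301/10)
obs 4: x=-4 → posterior Inverse-Gamma(13, 481/10)
obs 5: x=3 → posterior Inverse-Gamma(27/2, 243/5)
obs 6: x=0 → posterior Inverse-Gamma(14, 253/5)
obs 7: x=-1/4 → posterior Inverse-Gamma(29/2, 8501/160)
obs 8: x=-1/4 → posterior Inverse-Gamma(15, 4453/80)

4453/1280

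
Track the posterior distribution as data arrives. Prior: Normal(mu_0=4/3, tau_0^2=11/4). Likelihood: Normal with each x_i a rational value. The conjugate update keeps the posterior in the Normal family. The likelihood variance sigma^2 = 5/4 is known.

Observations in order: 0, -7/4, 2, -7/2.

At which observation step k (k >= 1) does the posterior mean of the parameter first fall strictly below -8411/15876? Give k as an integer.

k = 4

obs 1: x=0 → posterior Normal(5/12, 55/64)
obs 2: x=-7/4 → posterior Normal(-151/324, 55/108)
obs 3: x=2 → posterior Normal(113/456, 55/152)
obs 4: x=-7/2 → posterior Normal(-349/588, 55/196)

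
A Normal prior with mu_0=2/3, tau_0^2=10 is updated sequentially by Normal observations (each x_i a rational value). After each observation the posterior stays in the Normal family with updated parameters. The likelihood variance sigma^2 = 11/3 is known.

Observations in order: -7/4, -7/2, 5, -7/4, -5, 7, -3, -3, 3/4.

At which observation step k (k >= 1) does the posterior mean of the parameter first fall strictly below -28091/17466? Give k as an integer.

k = 2

obs 1: x=-7/4 → posterior Normal(-271/246, 110/41)
obs 2: x=-7/2 → posterior Normal(-901/426, 110/71)
obs 3: x=5 → posterior Normal(-1/606, 110/101)
obs 4: x=-7/4 → posterior Normal(-158/393, 110/131)
obs 5: x=-5 → posterior Normal(-608/483, 110/161)
obs 6: x=7 → posterior Normal(22/573, 110/191)
obs 7: x=-3 → posterior Normal(-248/663, 110/221)
obs 8: x=-3 → posterior Normal(-518/753, 110/251)
obs 9: x=3/4 → posterior Normal(-901/1686, 110/281)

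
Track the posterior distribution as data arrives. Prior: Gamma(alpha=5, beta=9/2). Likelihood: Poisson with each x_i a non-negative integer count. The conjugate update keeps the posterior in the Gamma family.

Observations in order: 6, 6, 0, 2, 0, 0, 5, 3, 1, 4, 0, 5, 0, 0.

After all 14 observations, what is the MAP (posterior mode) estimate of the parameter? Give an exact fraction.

obs 1: x=6 → posterior Gamma(11, 11/2)
obs 2: x=6 → posterior Gamma(17, 13/2)
obs 3: x=0 → posterior Gamma(17, 15/2)
obs 4: x=2 → posterior Gamma(19, 17/2)
obs 5: x=0 → posterior Gamma(19, 19/2)
obs 6: x=0 → posterior Gamma(19, 21/2)
obs 7: x=5 → posterior Gamma(24, 23/2)
obs 8: x=3 → posterior Gamma(27, 25/2)
obs 9: x=1 → posterior Gamma(28, 27/2)
obs 10: x=4 → posterior Gamma(32, 29/2)
obs 11: x=0 → posterior Gamma(32, 31/2)
obs 12: x=5 → posterior Gamma(37, 33/2)
obs 13: x=0 → posterior Gamma(37, 35/2)
obs 14: x=0 → posterior Gamma(37, 37/2)

72/37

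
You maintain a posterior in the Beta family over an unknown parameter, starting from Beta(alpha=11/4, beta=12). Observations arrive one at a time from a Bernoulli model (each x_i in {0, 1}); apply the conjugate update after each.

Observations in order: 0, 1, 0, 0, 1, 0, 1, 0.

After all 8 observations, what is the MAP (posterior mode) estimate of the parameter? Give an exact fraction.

obs 1: x=0 → posterior Beta(11/4, 13)
obs 2: x=1 → posterior Beta(15/4, 13)
obs 3: x=0 → posterior Beta(15/4, 14)
obs 4: x=0 → posterior Beta(15/4, 15)
obs 5: x=1 → posterior Beta(19/4, 15)
obs 6: x=0 → posterior Beta(19/4, 16)
obs 7: x=1 → posterior Beta(23/4, 16)
obs 8: x=0 → posterior Beta(23/4, 17)

19/83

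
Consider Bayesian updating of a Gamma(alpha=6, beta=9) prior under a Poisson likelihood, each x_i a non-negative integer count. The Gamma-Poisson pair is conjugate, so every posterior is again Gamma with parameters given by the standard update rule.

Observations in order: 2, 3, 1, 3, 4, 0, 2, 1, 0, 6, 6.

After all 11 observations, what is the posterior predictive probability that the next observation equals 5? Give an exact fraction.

obs 1: x=2 → posterior Gamma(8, 10)
obs 2: x=3 → posterior Gamma(11, 11)
obs 3: x=1 → posterior Gamma(12, 12)
obs 4: x=3 → posterior Gamma(15, 13)
obs 5: x=4 → posterior Gamma(19, 14)
obs 6: x=0 → posterior Gamma(19, 15)
obs 7: x=2 → posterior Gamma(21, 16)
obs 8: x=1 → posterior Gamma(22, 17)
obs 9: x=0 → posterior Gamma(22, 18)
obs 10: x=6 → posterior Gamma(28, 19)
obs 11: x=6 → posterior Gamma(34, 20)

4106332332359680000000000000000000000000000000000/175522663228862486625127968549968702993144556569961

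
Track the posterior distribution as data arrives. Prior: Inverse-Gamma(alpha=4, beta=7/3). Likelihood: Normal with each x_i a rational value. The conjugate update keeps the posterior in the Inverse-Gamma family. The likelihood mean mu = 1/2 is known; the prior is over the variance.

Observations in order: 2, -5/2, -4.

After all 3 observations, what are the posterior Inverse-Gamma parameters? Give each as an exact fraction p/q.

alpha=11/2, beta=217/12

obs 1: x=2 → posterior Inverse-Gamma(9/2, 83/24)
obs 2: x=-5/2 → posterior Inverse-Gamma(5, 191/24)
obs 3: x=-4 → posterior Inverse-Gamma(11/2, 217/12)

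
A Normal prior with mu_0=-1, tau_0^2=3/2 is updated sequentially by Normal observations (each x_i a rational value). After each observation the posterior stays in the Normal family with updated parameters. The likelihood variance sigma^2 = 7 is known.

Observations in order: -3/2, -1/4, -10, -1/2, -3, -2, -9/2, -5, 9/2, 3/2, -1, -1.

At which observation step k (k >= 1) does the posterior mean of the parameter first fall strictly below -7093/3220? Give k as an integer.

obs 1: x=-3/2 → posterior Normal(-37/34, 21/17)
obs 2: x=-1/4 → posterior Normal(-77/80, 21/20)
obs 3: x=-10 → posterior Normal(-197/92, 21/23)
obs 4: x=-1/2 → posterior Normal(-203/104, 21/26)
obs 5: x=-3 → posterior Normal(-239/116, 21/29)
obs 6: x=-2 → posterior Normal(-263/128, 21/32)
obs 7: x=-9/2 → posterior Normal(-317/140, 3/5)
obs 8: x=-5 → posterior Normal(-377/152, 21/38)
obs 9: x=9/2 → posterior Normal(-323/164, 21/41)
obs 10: x=3/2 → posterior Normal(-305/176, 21/44)
obs 11: x=-1 → posterior Normal(-317/188, 21/47)
obs 12: x=-1 → posterior Normal(-329/200, 21/50)

k = 7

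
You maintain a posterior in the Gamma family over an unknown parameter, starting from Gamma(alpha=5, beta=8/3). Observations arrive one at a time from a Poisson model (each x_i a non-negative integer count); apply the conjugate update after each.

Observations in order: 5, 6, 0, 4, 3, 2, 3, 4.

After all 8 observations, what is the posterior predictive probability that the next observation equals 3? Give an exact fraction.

236131896540279322688332951052304414919769709103546368/1102507499354148695951786433413508348166942596435546875

obs 1: x=5 → posterior Gamma(10, 11/3)
obs 2: x=6 → posterior Gamma(16, 14/3)
obs 3: x=0 → posterior Gamma(16, 17/3)
obs 4: x=4 → posterior Gamma(20, 20/3)
obs 5: x=3 → posterior Gamma(23, 23/3)
obs 6: x=2 → posterior Gamma(25, 26/3)
obs 7: x=3 → posterior Gamma(28, 29/3)
obs 8: x=4 → posterior Gamma(32, 32/3)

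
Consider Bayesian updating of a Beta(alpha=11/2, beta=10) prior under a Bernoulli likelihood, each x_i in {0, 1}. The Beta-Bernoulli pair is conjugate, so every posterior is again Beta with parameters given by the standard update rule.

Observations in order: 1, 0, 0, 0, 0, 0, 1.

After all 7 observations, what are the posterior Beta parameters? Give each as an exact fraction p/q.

obs 1: x=1 → posterior Beta(13/2, 10)
obs 2: x=0 → posterior Beta(13/2, 11)
obs 3: x=0 → posterior Beta(13/2, 12)
obs 4: x=0 → posterior Beta(13/2, 13)
obs 5: x=0 → posterior Beta(13/2, 14)
obs 6: x=0 → posterior Beta(13/2, 15)
obs 7: x=1 → posterior Beta(15/2, 15)

alpha=15/2, beta=15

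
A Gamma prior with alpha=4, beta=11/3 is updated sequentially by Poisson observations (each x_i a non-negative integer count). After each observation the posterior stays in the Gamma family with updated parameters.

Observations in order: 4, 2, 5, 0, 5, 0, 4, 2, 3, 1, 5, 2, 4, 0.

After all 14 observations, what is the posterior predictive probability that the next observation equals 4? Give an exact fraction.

77882640990488003516008917941341596759965327044103669123875727793885485861349/665829718201500876128702155571059615134907873978163472487787291738569145581568

obs 1: x=4 → posterior Gamma(8, 14/3)
obs 2: x=2 → posterior Gamma(10, 17/3)
obs 3: x=5 → posterior Gamma(15, 20/3)
obs 4: x=0 → posterior Gamma(15, 23/3)
obs 5: x=5 → posterior Gamma(20, 26/3)
obs 6: x=0 → posterior Gamma(20, 29/3)
obs 7: x=4 → posterior Gamma(24, 32/3)
obs 8: x=2 → posterior Gamma(26, 35/3)
obs 9: x=3 → posterior Gamma(29, 38/3)
obs 10: x=1 → posterior Gamma(30, 41/3)
obs 11: x=5 → posterior Gamma(35, 44/3)
obs 12: x=2 → posterior Gamma(37, 47/3)
obs 13: x=4 → posterior Gamma(41, 50/3)
obs 14: x=0 → posterior Gamma(41, 53/3)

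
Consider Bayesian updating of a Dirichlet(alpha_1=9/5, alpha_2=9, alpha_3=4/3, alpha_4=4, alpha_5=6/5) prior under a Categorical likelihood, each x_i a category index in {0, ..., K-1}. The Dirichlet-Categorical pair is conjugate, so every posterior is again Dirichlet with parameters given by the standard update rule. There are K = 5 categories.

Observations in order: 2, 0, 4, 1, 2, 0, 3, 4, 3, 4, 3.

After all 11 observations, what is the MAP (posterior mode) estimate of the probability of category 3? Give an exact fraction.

9/35

obs 1: x=2 → posterior Dirichlet(9/5, 9, 7/3, 4, 6/5)
obs 2: x=0 → posterior Dirichlet(14/5, 9, 7/3, 4, 6/5)
obs 3: x=4 → posterior Dirichlet(14/5, 9, 7/3, 4, 11/5)
obs 4: x=1 → posterior Dirichlet(14/5, 10, 7/3, 4, 11/5)
obs 5: x=2 → posterior Dirichlet(14/5, 10, 10/3, 4, 11/5)
obs 6: x=0 → posterior Dirichlet(19/5, 10, 10/3, 4, 11/5)
obs 7: x=3 → posterior Dirichlet(19/5, 10, 10/3, 5, 11/5)
obs 8: x=4 → posterior Dirichlet(19/5, 10, 10/3, 5, 16/5)
obs 9: x=3 → posterior Dirichlet(19/5, 10, 10/3, 6, 16/5)
obs 10: x=4 → posterior Dirichlet(19/5, 10, 10/3, 6, 21/5)
obs 11: x=3 → posterior Dirichlet(19/5, 10, 10/3, 7, 21/5)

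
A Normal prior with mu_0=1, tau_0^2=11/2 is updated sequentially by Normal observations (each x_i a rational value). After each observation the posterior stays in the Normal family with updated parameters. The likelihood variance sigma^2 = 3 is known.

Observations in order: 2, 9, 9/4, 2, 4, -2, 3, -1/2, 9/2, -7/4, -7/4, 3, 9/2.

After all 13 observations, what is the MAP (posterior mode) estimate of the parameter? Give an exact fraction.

obs 1: x=2 → posterior Normal(28/17, 33/17)
obs 2: x=9 → posterior Normal(127/28, 33/28)
obs 3: x=9/4 → posterior Normal(607/156, 11/13)
obs 4: x=2 → posterior Normal(139/40, 33/50)
obs 5: x=4 → posterior Normal(871/244, 33/61)
obs 6: x=-2 → posterior Normal(87/32, 11/24)
obs 7: x=3 → posterior Normal(915/332, 33/83)
obs 8: x=-1/2 → posterior Normal(19/8, 33/94)
obs 9: x=9/2 → posterior Normal(1091/420, 11/35)
obs 10: x=-7/4 → posterior Normal(507/232, 33/116)
obs 11: x=-7/4 → posterior Normal(937/508, 33/127)
obs 12: x=3 → posterior Normal(1069/552, 11/46)
obs 13: x=9/2 → posterior Normal(1267/596, 33/149)

1267/596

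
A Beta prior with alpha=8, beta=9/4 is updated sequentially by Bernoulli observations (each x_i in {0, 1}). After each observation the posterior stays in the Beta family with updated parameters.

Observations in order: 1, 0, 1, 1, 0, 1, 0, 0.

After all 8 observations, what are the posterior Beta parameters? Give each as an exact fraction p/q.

obs 1: x=1 → posterior Beta(9, 9/4)
obs 2: x=0 → posterior Beta(9, 13/4)
obs 3: x=1 → posterior Beta(10, 13/4)
obs 4: x=1 → posterior Beta(11, 13/4)
obs 5: x=0 → posterior Beta(11, 17/4)
obs 6: x=1 → posterior Beta(12, 17/4)
obs 7: x=0 → posterior Beta(12, 21/4)
obs 8: x=0 → posterior Beta(12, 25/4)

alpha=12, beta=25/4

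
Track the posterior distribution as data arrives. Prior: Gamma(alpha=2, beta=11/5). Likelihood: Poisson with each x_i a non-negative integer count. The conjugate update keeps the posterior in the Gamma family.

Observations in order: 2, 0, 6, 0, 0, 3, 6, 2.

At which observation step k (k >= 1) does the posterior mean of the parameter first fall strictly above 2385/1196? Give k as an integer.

obs 1: x=2 → posterior Gamma(4, 16/5)
obs 2: x=0 → posterior Gamma(4, 21/5)
obs 3: x=6 → posterior Gamma(10, 26/5)
obs 4: x=0 → posterior Gamma(10, 31/5)
obs 5: x=0 → posterior Gamma(10, 36/5)
obs 6: x=3 → posterior Gamma(13, 41/5)
obs 7: x=6 → posterior Gamma(19, 46/5)
obs 8: x=2 → posterior Gamma(21, 51/5)

k = 7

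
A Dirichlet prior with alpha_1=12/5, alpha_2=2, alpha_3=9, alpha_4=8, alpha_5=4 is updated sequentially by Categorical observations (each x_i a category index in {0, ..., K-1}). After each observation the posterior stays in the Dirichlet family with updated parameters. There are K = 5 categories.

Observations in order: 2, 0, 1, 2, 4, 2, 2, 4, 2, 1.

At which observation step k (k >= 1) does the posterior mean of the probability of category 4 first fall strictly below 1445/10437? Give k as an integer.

k = 4

obs 1: x=2 → posterior Dirichlet(12/5, 2, 10, 8, 4)
obs 2: x=0 → posterior Dirichlet(17/5, 2, 10, 8, 4)
obs 3: x=1 → posterior Dirichlet(17/5, 3, 10, 8, 4)
obs 4: x=2 → posterior Dirichlet(17/5, 3, 11, 8, 4)
obs 5: x=4 → posterior Dirichlet(17/5, 3, 11, 8, 5)
obs 6: x=2 → posterior Dirichlet(17/5, 3, 12, 8, 5)
obs 7: x=2 → posterior Dirichlet(17/5, 3, 13, 8, 5)
obs 8: x=4 → posterior Dirichlet(17/5, 3, 13, 8, 6)
obs 9: x=2 → posterior Dirichlet(17/5, 3, 14, 8, 6)
obs 10: x=1 → posterior Dirichlet(17/5, 4, 14, 8, 6)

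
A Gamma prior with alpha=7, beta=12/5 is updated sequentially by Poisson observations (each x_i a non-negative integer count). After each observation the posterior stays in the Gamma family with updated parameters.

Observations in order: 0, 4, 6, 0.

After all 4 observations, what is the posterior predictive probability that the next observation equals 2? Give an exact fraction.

147972520320830610984035942400/624931990990842127748277129373

obs 1: x=0 → posterior Gamma(7, 17/5)
obs 2: x=4 → posterior Gamma(11, 22/5)
obs 3: x=6 → posterior Gamma(17, 27/5)
obs 4: x=0 → posterior Gamma(17, 32/5)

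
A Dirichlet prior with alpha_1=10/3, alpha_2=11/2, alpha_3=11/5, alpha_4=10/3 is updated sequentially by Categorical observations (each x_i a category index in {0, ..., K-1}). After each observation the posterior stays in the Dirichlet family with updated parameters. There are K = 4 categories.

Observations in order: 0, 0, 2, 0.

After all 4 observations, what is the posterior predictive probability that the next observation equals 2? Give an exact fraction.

obs 1: x=0 → posterior Dirichlet(13/3, 11/2, 11/5, 10/3)
obs 2: x=0 → posterior Dirichlet(16/3, 11/2, 11/5, 10/3)
obs 3: x=2 → posterior Dirichlet(16/3, 11/2, 16/5, 10/3)
obs 4: x=0 → posterior Dirichlet(19/3, 11/2, 16/5, 10/3)

96/551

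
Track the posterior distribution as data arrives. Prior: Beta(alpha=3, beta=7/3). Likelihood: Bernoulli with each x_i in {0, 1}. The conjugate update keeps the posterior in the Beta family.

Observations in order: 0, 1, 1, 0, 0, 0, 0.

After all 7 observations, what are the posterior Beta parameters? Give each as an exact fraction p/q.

obs 1: x=0 → posterior Beta(3, 10/3)
obs 2: x=1 → posterior Beta(4, 10/3)
obs 3: x=1 → posterior Beta(5, 10/3)
obs 4: x=0 → posterior Beta(5, 13/3)
obs 5: x=0 → posterior Beta(5, 16/3)
obs 6: x=0 → posterior Beta(5, 19/3)
obs 7: x=0 → posterior Beta(5, 22/3)

alpha=5, beta=22/3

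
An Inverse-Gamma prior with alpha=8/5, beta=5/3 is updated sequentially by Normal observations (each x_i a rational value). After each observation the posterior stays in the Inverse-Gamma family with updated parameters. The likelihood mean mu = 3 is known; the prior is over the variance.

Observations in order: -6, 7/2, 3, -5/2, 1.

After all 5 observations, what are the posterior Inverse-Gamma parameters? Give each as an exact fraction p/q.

alpha=41/10, beta=713/12

obs 1: x=-6 → posterior Inverse-Gamma(21/10, 253/6)
obs 2: x=7/2 → posterior Inverse-Gamma(13/5, 1015/24)
obs 3: x=3 → posterior Inverse-Gamma(31/10, 1015/24)
obs 4: x=-5/2 → posterior Inverse-Gamma(18/5, 689/12)
obs 5: x=1 → posterior Inverse-Gamma(41/10, 713/12)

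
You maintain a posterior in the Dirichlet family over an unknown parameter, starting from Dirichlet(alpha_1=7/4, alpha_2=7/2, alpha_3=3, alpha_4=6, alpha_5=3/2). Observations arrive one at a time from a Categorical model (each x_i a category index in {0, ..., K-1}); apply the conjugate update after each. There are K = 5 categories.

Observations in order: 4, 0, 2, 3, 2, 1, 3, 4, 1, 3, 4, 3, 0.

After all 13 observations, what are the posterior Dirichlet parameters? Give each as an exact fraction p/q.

obs 1: x=4 → posterior Dirichlet(7/4, 7/2, 3, 6, 5/2)
obs 2: x=0 → posterior Dirichlet(11/4, 7/2, 3, 6, 5/2)
obs 3: x=2 → posterior Dirichlet(11/4, 7/2, 4, 6, 5/2)
obs 4: x=3 → posterior Dirichlet(11/4, 7/2, 4, 7, 5/2)
obs 5: x=2 → posterior Dirichlet(11/4, 7/2, 5, 7, 5/2)
obs 6: x=1 → posterior Dirichlet(11/4, 9/2, 5, 7, 5/2)
obs 7: x=3 → posterior Dirichlet(11/4, 9/2, 5, 8, 5/2)
obs 8: x=4 → posterior Dirichlet(11/4, 9/2, 5, 8, 7/2)
obs 9: x=1 → posterior Dirichlet(11/4, 11/2, 5, 8, 7/2)
obs 10: x=3 → posterior Dirichlet(11/4, 11/2, 5, 9, 7/2)
obs 11: x=4 → posterior Dirichlet(11/4, 11/2, 5, 9, 9/2)
obs 12: x=3 → posterior Dirichlet(11/4, 11/2, 5, 10, 9/2)
obs 13: x=0 → posterior Dirichlet(15/4, 11/2, 5, 10, 9/2)

alpha_1=15/4, alpha_2=11/2, alpha_3=5, alpha_4=10, alpha_5=9/2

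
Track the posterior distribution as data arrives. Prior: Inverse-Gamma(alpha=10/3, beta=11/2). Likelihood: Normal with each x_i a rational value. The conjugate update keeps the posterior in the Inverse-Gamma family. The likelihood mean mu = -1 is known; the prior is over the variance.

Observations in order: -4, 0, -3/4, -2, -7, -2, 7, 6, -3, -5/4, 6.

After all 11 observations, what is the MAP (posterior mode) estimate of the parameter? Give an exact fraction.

obs 1: x=-4 → posterior Inverse-Gamma(23/6, 10)
obs 2: x=0 → posterior Inverse-Gamma(13/3, 21/2)
obs 3: x=-3/4 → posterior Inverse-Gamma(29/6, 337/32)
obs 4: x=-2 → posterior Inverse-Gamma(16/3, 353/32)
obs 5: x=-7 → posterior Inverse-Gamma(35/6, 929/32)
obs 6: x=-2 → posterior Inverse-Gamma(19/3, 945/32)
obs 7: x=7 → posterior Inverse-Gamma(41/6, 1969/32)
obs 8: x=6 → posterior Inverse-Gamma(22/3, 2753/32)
obs 9: x=-3 → posterior Inverse-Gamma(47/6, 2817/32)
obs 10: x=-5/4 → posterior Inverse-Gamma(25/3, 1409/16)
obs 11: x=6 → posterior Inverse-Gamma(53/6, 1801/16)

5403/472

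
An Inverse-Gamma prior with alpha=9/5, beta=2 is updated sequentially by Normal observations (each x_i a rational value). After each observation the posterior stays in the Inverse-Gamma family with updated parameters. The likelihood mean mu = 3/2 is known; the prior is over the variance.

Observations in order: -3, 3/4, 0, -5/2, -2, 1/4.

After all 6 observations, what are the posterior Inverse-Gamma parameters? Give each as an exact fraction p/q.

alpha=24/5, beta=455/16

obs 1: x=-3 → posterior Inverse-Gamma(23/10, 97/8)
obs 2: x=3/4 → posterior Inverse-Gamma(14/5, 397/32)
obs 3: x=0 → posterior Inverse-Gamma(33/10, 433/32)
obs 4: x=-5/2 → posterior Inverse-Gamma(19/5, 689/32)
obs 5: x=-2 → posterior Inverse-Gamma(43/10, 885/32)
obs 6: x=1/4 → posterior Inverse-Gamma(24/5, 455/16)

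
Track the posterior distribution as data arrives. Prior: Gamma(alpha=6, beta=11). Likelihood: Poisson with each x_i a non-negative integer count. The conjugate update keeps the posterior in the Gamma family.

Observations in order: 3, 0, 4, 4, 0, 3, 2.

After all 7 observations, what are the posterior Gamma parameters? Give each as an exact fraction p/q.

alpha=22, beta=18

obs 1: x=3 → posterior Gamma(9, 12)
obs 2: x=0 → posterior Gamma(9, 13)
obs 3: x=4 → posterior Gamma(13, 14)
obs 4: x=4 → posterior Gamma(17, 15)
obs 5: x=0 → posterior Gamma(17, 16)
obs 6: x=3 → posterior Gamma(20, 17)
obs 7: x=2 → posterior Gamma(22, 18)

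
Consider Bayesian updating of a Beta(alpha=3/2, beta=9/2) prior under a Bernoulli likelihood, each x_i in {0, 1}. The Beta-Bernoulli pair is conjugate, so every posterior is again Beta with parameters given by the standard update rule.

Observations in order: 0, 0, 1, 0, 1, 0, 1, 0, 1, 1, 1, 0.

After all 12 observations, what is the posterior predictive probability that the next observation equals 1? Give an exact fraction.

5/12

obs 1: x=0 → posterior Beta(3/2, 11/2)
obs 2: x=0 → posterior Beta(3/2, 13/2)
obs 3: x=1 → posterior Beta(5/2, 13/2)
obs 4: x=0 → posterior Beta(5/2, 15/2)
obs 5: x=1 → posterior Beta(7/2, 15/2)
obs 6: x=0 → posterior Beta(7/2, 17/2)
obs 7: x=1 → posterior Beta(9/2, 17/2)
obs 8: x=0 → posterior Beta(9/2, 19/2)
obs 9: x=1 → posterior Beta(11/2, 19/2)
obs 10: x=1 → posterior Beta(13/2, 19/2)
obs 11: x=1 → posterior Beta(15/2, 19/2)
obs 12: x=0 → posterior Beta(15/2, 21/2)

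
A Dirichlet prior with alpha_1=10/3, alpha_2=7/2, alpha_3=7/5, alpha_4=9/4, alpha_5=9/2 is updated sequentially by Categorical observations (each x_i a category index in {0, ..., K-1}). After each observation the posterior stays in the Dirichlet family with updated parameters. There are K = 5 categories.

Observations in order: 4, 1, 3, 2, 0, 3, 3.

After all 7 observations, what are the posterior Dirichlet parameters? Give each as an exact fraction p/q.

obs 1: x=4 → posterior Dirichlet(10/3, 7/2, 7/5, 9/4, 11/2)
obs 2: x=1 → posterior Dirichlet(10/3, 9/2, 7/5, 9/4, 11/2)
obs 3: x=3 → posterior Dirichlet(10/3, 9/2, 7/5, 13/4, 11/2)
obs 4: x=2 → posterior Dirichlet(10/3, 9/2, 12/5, 13/4, 11/2)
obs 5: x=0 → posterior Dirichlet(13/3, 9/2, 12/5, 13/4, 11/2)
obs 6: x=3 → posterior Dirichlet(13/3, 9/2, 12/5, 17/4, 11/2)
obs 7: x=3 → posterior Dirichlet(13/3, 9/2, 12/5, 21/4, 11/2)

alpha_1=13/3, alpha_2=9/2, alpha_3=12/5, alpha_4=21/4, alpha_5=11/2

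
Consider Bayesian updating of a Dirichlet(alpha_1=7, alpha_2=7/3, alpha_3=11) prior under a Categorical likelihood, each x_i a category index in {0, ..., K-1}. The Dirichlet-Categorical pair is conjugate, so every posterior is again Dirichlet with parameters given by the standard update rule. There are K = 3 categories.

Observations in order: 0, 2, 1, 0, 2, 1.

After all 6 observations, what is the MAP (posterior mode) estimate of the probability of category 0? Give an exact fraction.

obs 1: x=0 → posterior Dirichlet(8, 7/3, 11)
obs 2: x=2 → posterior Dirichlet(8, 7/3, 12)
obs 3: x=1 → posterior Dirichlet(8, 10/3, 12)
obs 4: x=0 → posterior Dirichlet(9, 10/3, 12)
obs 5: x=2 → posterior Dirichlet(9, 10/3, 13)
obs 6: x=1 → posterior Dirichlet(9, 13/3, 13)

12/35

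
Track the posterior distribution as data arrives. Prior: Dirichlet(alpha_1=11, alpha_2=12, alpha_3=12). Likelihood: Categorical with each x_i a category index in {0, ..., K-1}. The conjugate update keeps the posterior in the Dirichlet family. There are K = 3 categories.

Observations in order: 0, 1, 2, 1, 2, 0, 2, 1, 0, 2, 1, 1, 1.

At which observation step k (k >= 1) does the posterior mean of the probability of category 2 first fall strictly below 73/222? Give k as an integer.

k = 2

obs 1: x=0 → posterior Dirichlet(12, 12, 12)
obs 2: x=1 → posterior Dirichlet(12, 13, 12)
obs 3: x=2 → posterior Dirichlet(12, 13, 13)
obs 4: x=1 → posterior Dirichlet(12, 14, 13)
obs 5: x=2 → posterior Dirichlet(12, 14, 14)
obs 6: x=0 → posterior Dirichlet(13, 14, 14)
obs 7: x=2 → posterior Dirichlet(13, 14, 15)
obs 8: x=1 → posterior Dirichlet(13, 15, 15)
obs 9: x=0 → posterior Dirichlet(14, 15, 15)
obs 10: x=2 → posterior Dirichlet(14, 15, 16)
obs 11: x=1 → posterior Dirichlet(14, 16, 16)
obs 12: x=1 → posterior Dirichlet(14, 17, 16)
obs 13: x=1 → posterior Dirichlet(14, 18, 16)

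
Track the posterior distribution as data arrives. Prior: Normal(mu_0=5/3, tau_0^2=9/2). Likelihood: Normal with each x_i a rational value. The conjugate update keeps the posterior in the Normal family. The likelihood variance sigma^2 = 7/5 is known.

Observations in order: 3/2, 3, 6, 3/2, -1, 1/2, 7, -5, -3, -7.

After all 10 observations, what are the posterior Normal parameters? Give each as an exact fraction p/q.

obs 1: x=3/2 → posterior Normal(545/354, 63/59)
obs 2: x=3 → posterior Normal(1355/624, 63/104)
obs 3: x=6 → posterior Normal(2975/894, 63/149)
obs 4: x=3/2 → posterior Normal(845/291, 63/194)
obs 5: x=-1 → posterior Normal(1555/717, 63/239)
obs 6: x=1/2 → posterior Normal(3245/1704, 63/284)
obs 7: x=7 → posterior Normal(5135/1974, 9/47)
obs 8: x=-5 → posterior Normal(3785/2244, 63/374)
obs 9: x=-3 → posterior Normal(2975/2514, 63/419)
obs 10: x=-7 → posterior Normal(1085/2784, 63/464)

mu_0=1085/2784, tau_0^2=63/464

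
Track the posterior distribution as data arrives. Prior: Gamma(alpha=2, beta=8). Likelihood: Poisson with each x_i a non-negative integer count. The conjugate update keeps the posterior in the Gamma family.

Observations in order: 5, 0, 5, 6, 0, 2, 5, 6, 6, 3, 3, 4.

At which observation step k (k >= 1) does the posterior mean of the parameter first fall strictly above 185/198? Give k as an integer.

k = 3

obs 1: x=5 → posterior Gamma(7, 9)
obs 2: x=0 → posterior Gamma(7, 10)
obs 3: x=5 → posterior Gamma(12, 11)
obs 4: x=6 → posterior Gamma(18, 12)
obs 5: x=0 → posterior Gamma(18, 13)
obs 6: x=2 → posterior Gamma(20, 14)
obs 7: x=5 → posterior Gamma(25, 15)
obs 8: x=6 → posterior Gamma(31, 16)
obs 9: x=6 → posterior Gamma(37, 17)
obs 10: x=3 → posterior Gamma(40, 18)
obs 11: x=3 → posterior Gamma(43, 19)
obs 12: x=4 → posterior Gamma(47, 20)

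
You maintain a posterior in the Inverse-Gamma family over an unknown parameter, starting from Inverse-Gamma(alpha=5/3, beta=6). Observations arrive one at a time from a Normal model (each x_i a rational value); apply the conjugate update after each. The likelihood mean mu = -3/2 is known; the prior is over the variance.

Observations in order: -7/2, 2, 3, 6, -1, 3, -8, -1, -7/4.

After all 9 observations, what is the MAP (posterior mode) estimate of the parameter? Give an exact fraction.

8055/688

obs 1: x=-7/2 → posterior Inverse-Gamma(13/6, 8)
obs 2: x=2 → posterior Inverse-Gamma(8/3, 113/8)
obs 3: x=3 → posterior Inverse-Gamma(19/6, 97/4)
obs 4: x=6 → posterior Inverse-Gamma(11/3, 419/8)
obs 5: x=-1 → posterior Inverse-Gamma(25/6, 105/2)
obs 6: x=3 → posterior Inverse-Gamma(14/3, 501/8)
obs 7: x=-8 → posterior Inverse-Gamma(31/6, 335/4)
obs 8: x=-1 → posterior Inverse-Gamma(17/3, 671/8)
obs 9: x=-7/4 → posterior Inverse-Gamma(37/6, 2685/32)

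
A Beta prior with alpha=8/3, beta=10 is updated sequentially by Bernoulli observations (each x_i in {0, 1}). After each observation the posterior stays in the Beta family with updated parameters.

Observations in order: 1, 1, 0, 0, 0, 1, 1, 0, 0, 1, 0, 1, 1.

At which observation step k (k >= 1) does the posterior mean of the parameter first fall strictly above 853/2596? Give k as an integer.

k = 7

obs 1: x=1 → posterior Beta(11/3, 10)
obs 2: x=1 → posterior Beta(14/3, 10)
obs 3: x=0 → posterior Beta(14/3, 11)
obs 4: x=0 → posterior Beta(14/3, 12)
obs 5: x=0 → posterior Beta(14/3, 13)
obs 6: x=1 → posterior Beta(17/3, 13)
obs 7: x=1 → posterior Beta(20/3, 13)
obs 8: x=0 → posterior Beta(20/3, 14)
obs 9: x=0 → posterior Beta(20/3, 15)
obs 10: x=1 → posterior Beta(23/3, 15)
obs 11: x=0 → posterior Beta(23/3, 16)
obs 12: x=1 → posterior Beta(26/3, 16)
obs 13: x=1 → posterior Beta(29/3, 16)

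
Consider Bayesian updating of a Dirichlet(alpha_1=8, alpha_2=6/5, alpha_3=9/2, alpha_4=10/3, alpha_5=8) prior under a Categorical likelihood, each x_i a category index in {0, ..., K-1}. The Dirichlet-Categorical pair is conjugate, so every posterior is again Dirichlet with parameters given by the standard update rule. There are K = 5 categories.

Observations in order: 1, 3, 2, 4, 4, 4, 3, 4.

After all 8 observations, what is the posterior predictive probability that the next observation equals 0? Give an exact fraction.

240/991

obs 1: x=1 → posterior Dirichlet(8, 11/5, 9/2, 10/3, 8)
obs 2: x=3 → posterior Dirichlet(8, 11/5, 9/2, 13/3, 8)
obs 3: x=2 → posterior Dirichlet(8, 11/5, 11/2, 13/3, 8)
obs 4: x=4 → posterior Dirichlet(8, 11/5, 11/2, 13/3, 9)
obs 5: x=4 → posterior Dirichlet(8, 11/5, 11/2, 13/3, 10)
obs 6: x=4 → posterior Dirichlet(8, 11/5, 11/2, 13/3, 11)
obs 7: x=3 → posterior Dirichlet(8, 11/5, 11/2, 16/3, 11)
obs 8: x=4 → posterior Dirichlet(8, 11/5, 11/2, 16/3, 12)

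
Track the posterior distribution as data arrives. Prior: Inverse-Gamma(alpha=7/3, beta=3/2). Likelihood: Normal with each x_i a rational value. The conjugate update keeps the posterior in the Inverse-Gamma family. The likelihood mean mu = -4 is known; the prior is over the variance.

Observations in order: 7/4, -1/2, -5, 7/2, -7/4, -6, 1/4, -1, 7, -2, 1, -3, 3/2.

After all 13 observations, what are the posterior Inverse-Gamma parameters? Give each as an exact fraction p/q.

alpha=53/6, beta=5167/32

obs 1: x=7/4 → posterior Inverse-Gamma(17/6, 577/32)
obs 2: x=-1/2 → posterior Inverse-Gamma(10/3, 773/32)
obs 3: x=-5 → posterior Inverse-Gamma(23/6, 789/32)
obs 4: x=7/2 → posterior Inverse-Gamma(13/3, 1689/32)
obs 5: x=-7/4 → posterior Inverse-Gamma(29/6, 885/16)
obs 6: x=-6 → posterior Inverse-Gamma(16/3, 917/16)
obs 7: x=1/4 → posterior Inverse-Gamma(35/6, 2123/32)
obs 8: x=-1 → posterior Inverse-Gamma(19/3, 2267/32)
obs 9: x=7 → posterior Inverse-Gamma(41/6, 4203/32)
obs 10: x=-2 → posterior Inverse-Gamma(22/3, 4267/32)
obs 11: x=1 → posterior Inverse-Gamma(47/6, 4667/32)
obs 12: x=-3 → posterior Inverse-Gamma(25/3, 4683/32)
obs 13: x=3/2 → posterior Inverse-Gamma(53/6, 5167/32)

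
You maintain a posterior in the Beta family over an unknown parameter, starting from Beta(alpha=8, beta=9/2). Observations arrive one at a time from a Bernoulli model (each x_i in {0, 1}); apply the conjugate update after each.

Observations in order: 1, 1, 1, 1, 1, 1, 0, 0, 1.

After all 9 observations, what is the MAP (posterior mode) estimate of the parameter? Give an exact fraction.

28/39

obs 1: x=1 → posterior Beta(9, 9/2)
obs 2: x=1 → posterior Beta(10, 9/2)
obs 3: x=1 → posterior Beta(11, 9/2)
obs 4: x=1 → posterior Beta(12, 9/2)
obs 5: x=1 → posterior Beta(13, 9/2)
obs 6: x=1 → posterior Beta(14, 9/2)
obs 7: x=0 → posterior Beta(14, 11/2)
obs 8: x=0 → posterior Beta(14, 13/2)
obs 9: x=1 → posterior Beta(15, 13/2)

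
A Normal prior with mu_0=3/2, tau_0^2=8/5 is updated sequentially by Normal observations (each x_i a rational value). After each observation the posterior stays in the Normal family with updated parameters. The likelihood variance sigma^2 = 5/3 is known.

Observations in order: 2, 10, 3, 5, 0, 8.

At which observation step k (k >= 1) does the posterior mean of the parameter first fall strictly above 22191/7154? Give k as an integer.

obs 1: x=2 → posterior Normal(171/98, 40/49)
obs 2: x=10 → posterior Normal(651/146, 40/73)
obs 3: x=3 → posterior Normal(795/194, 40/97)
obs 4: x=5 → posterior Normal(1035/242, 40/121)
obs 5: x=0 → posterior Normal(207/58, 8/29)
obs 6: x=8 → posterior Normal(1419/338, 40/169)

k = 2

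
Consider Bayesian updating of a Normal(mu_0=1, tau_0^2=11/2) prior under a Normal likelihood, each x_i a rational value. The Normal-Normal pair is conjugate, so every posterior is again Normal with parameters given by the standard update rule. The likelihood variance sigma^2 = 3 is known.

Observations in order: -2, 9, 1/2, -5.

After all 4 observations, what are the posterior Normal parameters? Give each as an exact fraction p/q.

mu_0=67/100, tau_0^2=33/50

obs 1: x=-2 → posterior Normal(-16/17, 33/17)
obs 2: x=9 → posterior Normal(83/28, 33/28)
obs 3: x=1/2 → posterior Normal(59/26, 11/13)
obs 4: x=-5 → posterior Normal(67/100, 33/50)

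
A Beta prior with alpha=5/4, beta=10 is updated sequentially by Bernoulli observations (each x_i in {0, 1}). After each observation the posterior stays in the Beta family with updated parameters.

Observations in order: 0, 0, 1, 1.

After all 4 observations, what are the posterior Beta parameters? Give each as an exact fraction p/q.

obs 1: x=0 → posterior Beta(5/4, 11)
obs 2: x=0 → posterior Beta(5/4, 12)
obs 3: x=1 → posterior Beta(9/4, 12)
obs 4: x=1 → posterior Beta(13/4, 12)

alpha=13/4, beta=12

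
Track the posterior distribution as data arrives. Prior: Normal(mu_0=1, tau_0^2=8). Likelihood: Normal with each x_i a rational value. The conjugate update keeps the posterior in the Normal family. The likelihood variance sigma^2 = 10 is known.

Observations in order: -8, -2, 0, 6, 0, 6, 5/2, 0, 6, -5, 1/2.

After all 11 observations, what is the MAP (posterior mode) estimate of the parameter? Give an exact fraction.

obs 1: x=-8 → posterior Normal(-3, 40/9)
obs 2: x=-2 → posterior Normal(-35/13, 40/13)
obs 3: x=0 → posterior Normal(-35/17, 40/17)
obs 4: x=6 → posterior Normal(-11/21, 40/21)
obs 5: x=0 → posterior Normal(-11/25, 8/5)
obs 6: x=6 → posterior Normal(13/29, 40/29)
obs 7: x=5/2 → posterior Normal(23/33, 40/33)
obs 8: x=0 → posterior Normal(23/37, 40/37)
obs 9: x=6 → posterior Normal(47/41, 40/41)
obs 10: x=-5 → posterior Normal(3/5, 8/9)
obs 11: x=1/2 → posterior Normal(29/49, 40/49)

29/49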